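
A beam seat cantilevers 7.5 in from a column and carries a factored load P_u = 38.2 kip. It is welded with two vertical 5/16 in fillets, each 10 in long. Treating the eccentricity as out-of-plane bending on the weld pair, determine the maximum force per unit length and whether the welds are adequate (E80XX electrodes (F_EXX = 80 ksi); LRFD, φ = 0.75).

L_w = 2 × 10 = 20 in; section modulus (unit throat) S = 2 × L²/6 = 33.33 in².
Direct shear f_v = P/L_w = 38.2/20 = 1.91 kip/in.
Moment M = P × e = 38.2 × 7.5 = 286.5 kip·in; bending f_b = M/S = 8.595 kip/in.
f_max = √(f_v² + f_b²) = √(1.91² + 8.595²) = 8.805 kip/in.
φr_n = 0.75 × 0.6 × 80 × (0.707 × 0.3125) = 7.954 kip/in → NOT adequate.

f_max ≈ 8.8 kip/in; NOT adequate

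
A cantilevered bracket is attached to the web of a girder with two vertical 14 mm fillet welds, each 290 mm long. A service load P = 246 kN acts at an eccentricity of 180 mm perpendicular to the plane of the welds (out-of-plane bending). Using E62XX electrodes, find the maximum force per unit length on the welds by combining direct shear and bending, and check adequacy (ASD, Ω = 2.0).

f_max ≈ 1640 N/mm; adequate

E62XX → F_EXX = 620 MPa.
L_w = 2 × 290 = 580 mm; section modulus (unit throat) S = 2 × L²/6 = 28030 mm².
Direct shear f_v = P/L_w = 246×10³/580 = 424.1 N/mm.
Moment M = P × e = 246×10³ × 180 = 44280000 N·mm; bending f_b = M/S = 1580 N/mm.
f_max = √(f_v² + f_b²) = √(424.1² + 1580²) = 1636 N/mm.
r_n/Ω = (1/2.0) × 0.6 × 620 × (0.707 × 14) = 1841 N/mm → adequate.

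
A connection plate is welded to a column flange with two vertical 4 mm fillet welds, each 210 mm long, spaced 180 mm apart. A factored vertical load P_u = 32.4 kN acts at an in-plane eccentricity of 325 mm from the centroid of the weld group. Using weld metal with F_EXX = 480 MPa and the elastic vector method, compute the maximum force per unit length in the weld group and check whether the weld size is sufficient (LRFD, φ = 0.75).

f_max ≈ 350 N/mm; adequate

Total weld length L_w = 420 mm. Treat welds as unit-width lines.
Polar moment about centroid: J = 2[d³/12 + d(b/2)²] = 2[210³/12 + 210×90²] = 4946000 mm³.
Direct shear f_v = P/L_w = 32.4×10³ / 420 = 77.14 N/mm (vertical).
Torsion M = P·e = 32.4×10³ × 325 = 10530000 N·mm.
Critical point at (x, y) = (90, 105) from centroid. f_tx = M·y/J = 223.6 N/mm; f_ty = M·x/J = 191.6 N/mm.
Resultant f_max = √[f_tx² + (f_v + f_ty)²] = √[223.6² + (77.14 + 191.6)²] = 349.6 N/mm.
Capacity per unit length: φr_n = 0.75 × 0.6 × 480 × (0.707 × 4) = 610.8 N/mm.
349.6 ≤ 610.8 → adequate.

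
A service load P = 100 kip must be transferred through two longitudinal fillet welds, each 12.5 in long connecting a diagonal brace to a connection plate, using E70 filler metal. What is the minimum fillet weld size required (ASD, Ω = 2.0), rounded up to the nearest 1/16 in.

E70XX → F_EXX = 70 ksi.
Total weld length L = 25 in.
Required throat t_e = P × Ω / (0.6 F_EXX × L) = 100 × 2.0 / (0.6 × 70 × 25) = 0.1905 in.
Required leg w = t_e / 0.707 = 0.2694 in → use 5/16 in.

w = 5/16 in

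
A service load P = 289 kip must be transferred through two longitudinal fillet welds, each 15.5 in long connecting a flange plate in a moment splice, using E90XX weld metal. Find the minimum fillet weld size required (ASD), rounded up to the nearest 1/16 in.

E90XX → F_EXX = 90 ksi.
Total weld length L = 31 in.
Required throat t_e = P × Ω / (0.6 F_EXX × L) = 289 × 2.0 / (0.6 × 90 × 31) = 0.3453 in.
Required leg w = t_e / 0.707 = 0.4884 in → use 1/2 in.

w = 1/2 in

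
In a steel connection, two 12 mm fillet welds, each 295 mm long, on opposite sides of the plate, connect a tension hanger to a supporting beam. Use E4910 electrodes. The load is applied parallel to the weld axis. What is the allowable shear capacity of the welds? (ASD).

R_n/Ω ≈ 736 kN

E49XX → F_EXX = 490 MPa.
Effective throat t_e = 0.707 × 12 = 8.484 mm.
Total length L = 590 mm; A_we = 8.484 × 590 = 5006 mm².
F_nw = 0.6 F_EXX = 0.6 × 490 = 294 MPa.
R_n = 294 × 5006 × 10⁻³ = 1472 kN; R_n/Ω = 1472/2.0 = 735.8 kN.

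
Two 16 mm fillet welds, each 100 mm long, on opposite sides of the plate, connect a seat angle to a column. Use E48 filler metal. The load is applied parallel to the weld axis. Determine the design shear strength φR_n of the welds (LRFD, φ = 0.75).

φR_n ≈ 489 kN

E48XX → F_EXX = 480 MPa.
Effective throat t_e = 0.707 × 16 = 11.31 mm.
Total length L = 200 mm; A_we = 11.31 × 200 = 2262 mm².
F_nw = 0.6 F_EXX = 0.6 × 480 = 288 MPa.
φR_n = 0.75 × 288 × 2262 × 10⁻³ = 488.7 kN.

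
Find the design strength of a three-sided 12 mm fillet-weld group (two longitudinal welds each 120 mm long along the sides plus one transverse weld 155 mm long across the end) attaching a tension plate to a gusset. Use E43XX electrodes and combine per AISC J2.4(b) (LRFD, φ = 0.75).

E43XX → F_EXX = 430 MPa.
t_e = 0.707 × 12 = 8.484 mm.
R_nwl = 0.6 × 430 × 8.484 × 240 × 10⁻³ = 525.3 kN (longitudinal, 2 welds).
R_nwt = 0.6 × 430 × 8.484 × 155 × 10⁻³ = 339.3 kN (transverse, base value).
(i) R_nwl + R_nwt = 864.6 kN; (ii) 0.85 R_nwl + 1.5 R_nwt = 955.4 kN.
R_n = max = 955.4 kN [governs: (ii)]; φR_n = 716.6 kN.

φR_n ≈ 717 kN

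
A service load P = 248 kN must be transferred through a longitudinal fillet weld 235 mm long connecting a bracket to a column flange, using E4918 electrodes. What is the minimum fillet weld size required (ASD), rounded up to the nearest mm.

w = 11 mm

E49XX → F_EXX = 490 MPa.
Total weld length L = 235 mm.
Required throat t_e = P × Ω / (0.6 F_EXX × L) = 248 × 2.0 / (0.6 × 490 × 235 × 10⁻³) = 7.179 mm.
Required leg w = t_e / 0.707 = 10.15 mm → use 11 mm.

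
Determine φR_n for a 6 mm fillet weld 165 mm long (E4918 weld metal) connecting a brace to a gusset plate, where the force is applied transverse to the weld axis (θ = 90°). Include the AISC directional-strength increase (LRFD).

φR_n ≈ 232 kN

E49XX → F_EXX = 490 MPa.
t_e = 0.707 × 6 = 4.242 mm; A_we = 4.242 × 165 = 699.9 mm².
Directional factor: 1.0 + 0.5 sin^1.5(90°) = 1.5.
F_nw = 0.6 × 490 × 1.5 = 441 MPa.
φR_n = 0.75 × 441 × 699.9 × 10⁻³ = 231.5 kN.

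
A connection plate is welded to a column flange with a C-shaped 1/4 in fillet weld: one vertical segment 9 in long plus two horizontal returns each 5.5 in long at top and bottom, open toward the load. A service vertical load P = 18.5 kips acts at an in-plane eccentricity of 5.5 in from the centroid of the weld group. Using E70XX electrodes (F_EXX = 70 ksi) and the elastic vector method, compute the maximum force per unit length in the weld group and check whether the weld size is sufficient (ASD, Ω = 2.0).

f_max ≈ 2.47 kip/in; adequate

Total weld length L_w = 20 in. Treat welds as unit-width lines.
Centroid: x̄ = 2×5.5×2.75 / 20 = 1.512 in from the vertical weld.
Polar moment about centroid: J = I_x + I_y = [9³/12 + 2×5.5×4.5²] + [9×1.512² + 2(5.5³/12 + 5.5×1.238²)] = 348.7 in³.
Direct shear f_v = P/L_w = 18.5 / 20 = 0.925 kip/in (vertical).
Torsion M = P·e = 18.5 × 5.5 = 101.75 kip·in.
Critical point at (x, y) = (3.987, 4.5) from centroid. f_tx = M·y/J = 1.313 kip/in; f_ty = M·x/J = 1.164 kip/in.
Resultant f_max = √[f_tx² + (f_v + f_ty)²] = √[1.313² + (0.925 + 1.164)²] = 2.467 kip/in.
Capacity per unit length: r_n/Ω = (1/2.0) × 0.6 × 70 × (0.707 × 0.25) = 3.712 kip/in.
2.467 ≤ 3.712 → adequate.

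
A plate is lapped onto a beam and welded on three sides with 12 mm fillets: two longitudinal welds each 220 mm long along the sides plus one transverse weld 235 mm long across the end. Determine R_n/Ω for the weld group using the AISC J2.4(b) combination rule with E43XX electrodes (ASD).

R_n/Ω ≈ 795 kN

E43XX → F_EXX = 430 MPa.
t_e = 0.707 × 12 = 8.484 mm.
R_nwl = 0.6 × 430 × 8.484 × 440 × 10⁻³ = 963.1 kN (longitudinal, 2 welds).
R_nwt = 0.6 × 430 × 8.484 × 235 × 10⁻³ = 514.4 kN (transverse, base value).
(i) R_nwl + R_nwt = 1477 kN; (ii) 0.85 R_nwl + 1.5 R_nwt = 1590 kN.
R_n = max = 1590 kN [governs: (ii)]; R_n/Ω = 795.1 kN.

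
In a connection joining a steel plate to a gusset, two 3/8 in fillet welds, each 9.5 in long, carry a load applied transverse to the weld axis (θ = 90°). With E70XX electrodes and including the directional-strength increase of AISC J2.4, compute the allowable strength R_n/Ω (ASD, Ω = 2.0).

E70XX → F_EXX = 70 ksi.
t_e = 0.707 × 0.375 = 0.2651 in; A_we = 0.2651 × 19 = 5.037 in².
Directional factor: 1.0 + 0.5 sin^1.5(90°) = 1.5.
F_nw = 0.6 × 70 × 1.5 = 63 ksi.
R_n/Ω = (63 × 5.037) / 2.0 = 158.7 kips.

R_n/Ω ≈ 159 kips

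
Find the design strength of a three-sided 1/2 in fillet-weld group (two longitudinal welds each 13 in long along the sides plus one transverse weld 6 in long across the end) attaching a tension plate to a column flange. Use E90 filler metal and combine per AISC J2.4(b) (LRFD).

E90XX → F_EXX = 90 ksi.
t_e = 0.707 × 0.5 = 0.3535 in.
R_nwl = 0.6 × 90 × 0.3535 × 26 = 496.3 kip (longitudinal, 2 welds).
R_nwt = 0.6 × 90 × 0.3535 × 6 = 114.5 kip (transverse, base value).
(i) R_nwl + R_nwt = 610.8 kip; (ii) 0.85 R_nwl + 1.5 R_nwt = 593.7 kip.
R_n = max = 610.8 kip [governs: (i)]; φR_n = 458.1 kip.

φR_n ≈ 458 kip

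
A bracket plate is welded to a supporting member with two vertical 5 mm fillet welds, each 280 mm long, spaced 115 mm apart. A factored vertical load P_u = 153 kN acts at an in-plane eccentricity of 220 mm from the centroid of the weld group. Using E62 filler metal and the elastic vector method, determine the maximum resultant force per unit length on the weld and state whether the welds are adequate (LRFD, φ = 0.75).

E62XX → F_EXX = 620 MPa.
Total weld length L_w = 560 mm. Treat welds as unit-width lines.
Polar moment about centroid: J = 2[d³/12 + d(b/2)²] = 2[280³/12 + 280×57.5²] = 5510000 mm³.
Direct shear f_v = P/L_w = 153×10³ / 560 = 273.2 N/mm (vertical).
Torsion M = P·e = 153×10³ × 220 = 33660000 N·mm.
Critical point at (x, y) = (57.5, 140) from centroid. f_tx = M·y/J = 855.2 N/mm; f_ty = M·x/J = 351.3 N/mm.
Resultant f_max = √[f_tx² + (f_v + f_ty)²] = √[855.2² + (273.2 + 351.3)²] = 1059 N/mm.
Capacity per unit length: φr_n = 0.75 × 0.6 × 620 × (0.707 × 5) = 986.3 N/mm.
1059 > 986.3 → NOT adequate.

f_max ≈ 1060 N/mm; NOT adequate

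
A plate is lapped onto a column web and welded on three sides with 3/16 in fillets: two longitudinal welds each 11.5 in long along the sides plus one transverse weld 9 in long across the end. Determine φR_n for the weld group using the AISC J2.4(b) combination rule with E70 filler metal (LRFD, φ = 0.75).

φR_n ≈ 138 kips

E70XX → F_EXX = 70 ksi.
t_e = 0.707 × 0.1875 = 0.1326 in.
R_nwl = 0.6 × 70 × 0.1326 × 23 = 128.1 kips (longitudinal, 2 welds).
R_nwt = 0.6 × 70 × 0.1326 × 9 = 50.11 kips (transverse, base value).
(i) R_nwl + R_nwt = 178.2 kips; (ii) 0.85 R_nwl + 1.5 R_nwt = 184 kips.
R_n = max = 184 kips [governs: (ii)]; φR_n = 138 kips.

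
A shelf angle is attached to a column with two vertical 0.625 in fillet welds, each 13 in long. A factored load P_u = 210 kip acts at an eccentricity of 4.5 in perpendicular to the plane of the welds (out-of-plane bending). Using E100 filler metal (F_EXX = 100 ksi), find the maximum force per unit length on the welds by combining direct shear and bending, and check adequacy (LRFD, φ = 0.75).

L_w = 2 × 13 = 26 in; section modulus (unit throat) S = 2 × L²/6 = 56.33 in².
Direct shear f_v = P/L_w = 210/26 = 8.077 kip/in.
Moment M = P × e = 210 × 4.5 = 945 kip·in; bending f_b = M/S = 16.78 kip/in.
f_max = √(f_v² + f_b²) = √(8.077² + 16.78²) = 18.62 kip/in.
φr_n = 0.75 × 0.6 × 100 × (0.707 × 0.625) = 19.88 kip/in → adequate.

f_max ≈ 18.6 kip/in; adequate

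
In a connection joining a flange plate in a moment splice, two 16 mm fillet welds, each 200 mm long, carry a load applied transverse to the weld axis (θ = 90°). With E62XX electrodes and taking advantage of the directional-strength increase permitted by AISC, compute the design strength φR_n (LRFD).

E62XX → F_EXX = 620 MPa.
t_e = 0.707 × 16 = 11.31 mm; A_we = 11.31 × 400 = 4525 mm².
Directional factor: 1.0 + 0.5 sin^1.5(90°) = 1.5.
F_nw = 0.6 × 620 × 1.5 = 558 MPa.
φR_n = 0.75 × 558 × 4525 × 10⁻³ = 1894 kN.

φR_n ≈ 1890 kN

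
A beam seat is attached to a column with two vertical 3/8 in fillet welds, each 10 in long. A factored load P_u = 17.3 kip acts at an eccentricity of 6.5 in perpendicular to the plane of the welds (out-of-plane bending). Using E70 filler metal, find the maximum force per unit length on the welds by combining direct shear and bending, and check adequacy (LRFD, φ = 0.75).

f_max ≈ 3.48 kip/in; adequate

E70XX → F_EXX = 70 ksi.
L_w = 2 × 10 = 20 in; section modulus (unit throat) S = 2 × L²/6 = 33.33 in².
Direct shear f_v = P/L_w = 17.3/20 = 0.865 kip/in.
Moment M = P × e = 17.3 × 6.5 = 112.45 kip·in; bending f_b = M/S = 3.373 kip/in.
f_max = √(f_v² + f_b²) = √(0.865² + 3.373²) = 3.483 kip/in.
φr_n = 0.75 × 0.6 × 70 × (0.707 × 0.375) = 8.351 kip/in → adequate.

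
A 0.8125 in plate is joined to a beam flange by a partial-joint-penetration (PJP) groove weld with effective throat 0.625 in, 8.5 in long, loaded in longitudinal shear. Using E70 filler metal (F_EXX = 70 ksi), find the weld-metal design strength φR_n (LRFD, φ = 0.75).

φR_n ≈ 167 kip

Effective throat (given) t_e = 0.625 in.
A_we = 0.625 × 8.5 = 5.312 in².
F_nw = 0.6 F_EXX = 42 ksi.
φR_n = 0.75 × 42 × 5.312 = 167.3 kip.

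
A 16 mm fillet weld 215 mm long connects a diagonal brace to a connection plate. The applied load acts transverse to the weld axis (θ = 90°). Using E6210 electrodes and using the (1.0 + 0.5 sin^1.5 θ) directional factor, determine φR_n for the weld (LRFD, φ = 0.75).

E62XX → F_EXX = 620 MPa.
t_e = 0.707 × 16 = 11.31 mm; A_we = 11.31 × 215 = 2432 mm².
Directional factor: 1.0 + 0.5 sin^1.5(90°) = 1.5.
F_nw = 0.6 × 620 × 1.5 = 558 MPa.
φR_n = 0.75 × 558 × 2432 × 10⁻³ = 1018 kN.

φR_n ≈ 1020 kN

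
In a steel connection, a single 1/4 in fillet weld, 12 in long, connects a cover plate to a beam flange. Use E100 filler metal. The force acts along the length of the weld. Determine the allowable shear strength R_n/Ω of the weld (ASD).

R_n/Ω ≈ 63.6 kips

E100XX → F_EXX = 100 ksi.
Effective throat t_e = 0.707 × 0.25 = 0.1767 in.
Total length L = 12 in; A_we = 0.1767 × 12 = 2.121 in².
F_nw = 0.6 F_EXX = 0.6 × 100 = 60 ksi.
R_n = 60 × 2.121 = 127.3 kips; R_n/Ω = 127.3/2.0 = 63.63 kips.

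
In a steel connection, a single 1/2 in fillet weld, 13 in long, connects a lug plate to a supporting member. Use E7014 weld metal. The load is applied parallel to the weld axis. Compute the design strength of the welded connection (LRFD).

E70XX → F_EXX = 70 ksi.
Effective throat t_e = 0.707 × 0.5 = 0.3535 in.
Total length L = 13 in; A_we = 0.3535 × 13 = 4.595 in².
F_nw = 0.6 F_EXX = 0.6 × 70 = 42 ksi.
φR_n = 0.75 × 42 × 4.595 = 144.8 kip.

φR_n ≈ 145 kip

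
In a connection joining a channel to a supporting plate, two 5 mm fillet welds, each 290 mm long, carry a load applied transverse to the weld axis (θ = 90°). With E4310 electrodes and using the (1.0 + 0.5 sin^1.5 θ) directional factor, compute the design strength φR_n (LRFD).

E43XX → F_EXX = 430 MPa.
t_e = 0.707 × 5 = 3.535 mm; A_we = 3.535 × 580 = 2050 mm².
Directional factor: 1.0 + 0.5 sin^1.5(90°) = 1.5.
F_nw = 0.6 × 430 × 1.5 = 387 MPa.
φR_n = 0.75 × 387 × 2050 × 10⁻³ = 595.1 kN.

φR_n ≈ 595 kN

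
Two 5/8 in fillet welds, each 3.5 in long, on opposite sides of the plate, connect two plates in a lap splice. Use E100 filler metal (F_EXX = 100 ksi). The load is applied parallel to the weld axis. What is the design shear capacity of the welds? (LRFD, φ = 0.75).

φR_n ≈ 139 kip

Effective throat t_e = 0.707 × 0.625 = 0.4419 in.
Total length L = 7 in; A_we = 0.4419 × 7 = 3.093 in².
F_nw = 0.6 F_EXX = 0.6 × 100 = 60 ksi.
φR_n = 0.75 × 60 × 3.093 = 139.2 kip.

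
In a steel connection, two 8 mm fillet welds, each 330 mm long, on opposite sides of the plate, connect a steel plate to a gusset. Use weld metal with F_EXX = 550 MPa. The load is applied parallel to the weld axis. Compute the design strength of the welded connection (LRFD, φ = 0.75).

φR_n ≈ 924 kN

Effective throat t_e = 0.707 × 8 = 5.656 mm.
Total length L = 660 mm; A_we = 5.656 × 660 = 3733 mm².
F_nw = 0.6 F_EXX = 0.6 × 550 = 330 MPa.
φR_n = 0.75 × 330 × 3733 × 10⁻³ = 923.9 kN.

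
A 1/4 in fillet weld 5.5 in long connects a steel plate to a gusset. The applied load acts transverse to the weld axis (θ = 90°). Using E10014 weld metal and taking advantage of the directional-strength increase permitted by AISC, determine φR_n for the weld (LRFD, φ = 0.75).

E100XX → F_EXX = 100 ksi.
t_e = 0.707 × 0.25 = 0.1767 in; A_we = 0.1767 × 5.5 = 0.9721 in².
Directional factor: 1.0 + 0.5 sin^1.5(90°) = 1.5.
F_nw = 0.6 × 100 × 1.5 = 90 ksi.
φR_n = 0.75 × 90 × 0.9721 = 65.62 kip.

φR_n ≈ 65.6 kip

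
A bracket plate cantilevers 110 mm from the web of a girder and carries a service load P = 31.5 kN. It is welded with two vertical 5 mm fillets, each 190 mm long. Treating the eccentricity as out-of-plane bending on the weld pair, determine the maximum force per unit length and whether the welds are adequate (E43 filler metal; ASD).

f_max ≈ 300 N/mm; adequate

E43XX → F_EXX = 430 MPa.
L_w = 2 × 190 = 380 mm; section modulus (unit throat) S = 2 × L²/6 = 12030 mm².
Direct shear f_v = P/L_w = 31.5×10³/380 = 82.89 N/mm.
Moment M = P × e = 31.5×10³ × 110 = 3465000 N·mm; bending f_b = M/S = 288 N/mm.
f_max = √(f_v² + f_b²) = √(82.89² + 288²) = 299.6 N/mm.
r_n/Ω = (1/2.0) × 0.6 × 430 × (0.707 × 5) = 456 N/mm → adequate.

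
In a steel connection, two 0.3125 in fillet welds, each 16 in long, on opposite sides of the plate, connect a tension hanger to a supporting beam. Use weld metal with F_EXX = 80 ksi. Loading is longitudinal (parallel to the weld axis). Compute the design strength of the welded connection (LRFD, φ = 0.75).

φR_n ≈ 255 kips

Effective throat t_e = 0.707 × 0.3125 = 0.2209 in.
Total length L = 32 in; A_we = 0.2209 × 32 = 7.07 in².
F_nw = 0.6 F_EXX = 0.6 × 80 = 48 ksi.
φR_n = 0.75 × 48 × 7.07 = 254.5 kips.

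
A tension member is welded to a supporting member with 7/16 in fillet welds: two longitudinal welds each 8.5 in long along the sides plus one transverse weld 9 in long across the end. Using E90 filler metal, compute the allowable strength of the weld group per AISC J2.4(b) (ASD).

E90XX → F_EXX = 90 ksi.
t_e = 0.707 × 0.4375 = 0.3093 in.
R_nwl = 0.6 × 90 × 0.3093 × 17 = 283.9 kip (longitudinal, 2 welds).
R_nwt = 0.6 × 90 × 0.3093 × 9 = 150.3 kip (transverse, base value).
(i) R_nwl + R_nwt = 434.3 kip; (ii) 0.85 R_nwl + 1.5 R_nwt = 466.8 kip.
R_n = max = 466.8 kip [governs: (ii)]; R_n/Ω = 233.4 kip.

R_n/Ω ≈ 233 kip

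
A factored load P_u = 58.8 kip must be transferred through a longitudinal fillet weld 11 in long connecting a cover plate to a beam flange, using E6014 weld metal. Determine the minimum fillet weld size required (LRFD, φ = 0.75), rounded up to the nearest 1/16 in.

w = 5/16 in

E60XX → F_EXX = 60 ksi.
Total weld length L = 11 in.
Required throat t_e = P_u / (φ × 0.6 F_EXX × L) = 58.8 / (0.75 × 0.6 × 60 × 11) = 0.198 in.
Required leg w = t_e / 0.707 = 0.28 in → use 5/16 in.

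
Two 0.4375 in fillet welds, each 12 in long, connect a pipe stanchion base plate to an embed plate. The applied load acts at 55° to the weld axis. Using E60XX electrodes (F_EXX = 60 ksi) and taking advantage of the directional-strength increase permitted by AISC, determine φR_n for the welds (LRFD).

t_e = 0.707 × 0.4375 = 0.3093 in; A_we = 0.3093 × 24 = 7.423 in².
Directional factor: 1.0 + 0.5 sin^1.5(55°) = 1.371.
F_nw = 0.6 × 60 × 1.371 = 49.35 ksi.
φR_n = 0.75 × 49.35 × 7.423 = 274.7 kips.

φR_n ≈ 275 kips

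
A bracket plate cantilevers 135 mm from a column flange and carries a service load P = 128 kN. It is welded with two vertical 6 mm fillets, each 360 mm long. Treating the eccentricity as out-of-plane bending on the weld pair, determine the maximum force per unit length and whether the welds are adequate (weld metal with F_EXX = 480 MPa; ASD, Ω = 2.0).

f_max ≈ 438 N/mm; adequate

L_w = 2 × 360 = 720 mm; section modulus (unit throat) S = 2 × L²/6 = 43200 mm².
Direct shear f_v = P/L_w = 128×10³/720 = 177.8 N/mm.
Moment M = P × e = 128×10³ × 135 = 17280000 N·mm; bending f_b = M/S = 400 N/mm.
f_max = √(f_v² + f_b²) = √(177.8² + 400²) = 437.7 N/mm.
r_n/Ω = (1/2.0) × 0.6 × 480 × (0.707 × 6) = 610.8 N/mm → adequate.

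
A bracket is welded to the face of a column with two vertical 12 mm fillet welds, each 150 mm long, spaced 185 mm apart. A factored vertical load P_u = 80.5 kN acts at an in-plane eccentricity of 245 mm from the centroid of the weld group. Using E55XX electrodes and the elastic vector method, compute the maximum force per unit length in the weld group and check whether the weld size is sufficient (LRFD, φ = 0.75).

f_max ≈ 974 N/mm; adequate

E55XX → F_EXX = 550 MPa.
Total weld length L_w = 300 mm. Treat welds as unit-width lines.
Polar moment about centroid: J = 2[d³/12 + d(b/2)²] = 2[150³/12 + 150×92.5²] = 3129000 mm³.
Direct shear f_v = P/L_w = 80.5×10³ / 300 = 268.3 N/mm (vertical).
Torsion M = P·e = 80.5×10³ × 245 = 19722000 N·mm.
Critical point at (x, y) = (92.5, 75) from centroid. f_tx = M·y/J = 472.7 N/mm; f_ty = M·x/J = 583 N/mm.
Resultant f_max = √[f_tx² + (f_v + f_ty)²] = √[472.7² + (268.3 + 583)²] = 973.7 N/mm.
Capacity per unit length: φr_n = 0.75 × 0.6 × 550 × (0.707 × 12) = 2100 N/mm.
973.7 ≤ 2100 → adequate.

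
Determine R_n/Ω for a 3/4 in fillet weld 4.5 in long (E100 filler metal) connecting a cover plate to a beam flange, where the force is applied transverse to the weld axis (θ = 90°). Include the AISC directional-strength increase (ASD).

E100XX → F_EXX = 100 ksi.
t_e = 0.707 × 0.75 = 0.5302 in; A_we = 0.5302 × 4.5 = 2.386 in².
Directional factor: 1.0 + 0.5 sin^1.5(90°) = 1.5.
F_nw = 0.6 × 100 × 1.5 = 90 ksi.
R_n/Ω = (90 × 2.386) / 2.0 = 107.4 kips.

R_n/Ω ≈ 107 kips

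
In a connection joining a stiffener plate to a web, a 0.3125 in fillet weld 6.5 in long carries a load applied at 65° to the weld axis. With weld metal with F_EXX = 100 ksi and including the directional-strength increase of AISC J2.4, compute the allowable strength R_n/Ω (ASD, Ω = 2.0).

R_n/Ω ≈ 61.7 kip

t_e = 0.707 × 0.3125 = 0.2209 in; A_we = 0.2209 × 6.5 = 1.436 in².
Directional factor: 1.0 + 0.5 sin^1.5(65°) = 1.431.
F_nw = 0.6 × 100 × 1.431 = 85.88 ksi.
R_n/Ω = (85.88 × 1.436) / 2.0 = 61.67 kip.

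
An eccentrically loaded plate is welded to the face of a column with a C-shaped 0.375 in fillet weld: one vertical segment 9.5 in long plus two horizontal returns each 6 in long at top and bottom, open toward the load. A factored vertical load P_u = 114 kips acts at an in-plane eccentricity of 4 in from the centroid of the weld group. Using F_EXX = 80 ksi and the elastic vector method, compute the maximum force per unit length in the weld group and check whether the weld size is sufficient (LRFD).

f_max ≈ 11.2 kip/in; NOT adequate

Total weld length L_w = 21.5 in. Treat welds as unit-width lines.
Centroid: x̄ = 2×6×3 / 21.5 = 1.674 in from the vertical weld.
Polar moment about centroid: J = I_x + I_y = [9.5³/12 + 2×6×4.75²] + [9.5×1.674² + 2(6³/12 + 6×1.326²)] = 425.9 in³.
Direct shear f_v = P/L_w = 114 / 21.5 = 5.302 kip/in (vertical).
Torsion M = P·e = 114 × 4 = 456 kip·in.
Critical point at (x, y) = (4.326, 4.75) from centroid. f_tx = M·y/J = 5.085 kip/in; f_ty = M·x/J = 4.631 kip/in.
Resultant f_max = √[f_tx² + (f_v + f_ty)²] = √[5.085² + (5.302 + 4.631)²] = 11.16 kip/in.
Capacity per unit length: φr_n = 0.75 × 0.6 × 80 × (0.707 × 0.375) = 9.544 kip/in.
11.16 > 9.544 → NOT adequate.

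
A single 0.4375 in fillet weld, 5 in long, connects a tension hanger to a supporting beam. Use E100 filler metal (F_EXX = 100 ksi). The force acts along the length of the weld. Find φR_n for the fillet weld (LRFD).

Effective throat t_e = 0.707 × 0.4375 = 0.3093 in.
Total length L = 5 in; A_we = 0.3093 × 5 = 1.547 in².
F_nw = 0.6 F_EXX = 0.6 × 100 = 60 ksi.
φR_n = 0.75 × 60 × 1.547 = 69.6 kip.

φR_n ≈ 69.6 kip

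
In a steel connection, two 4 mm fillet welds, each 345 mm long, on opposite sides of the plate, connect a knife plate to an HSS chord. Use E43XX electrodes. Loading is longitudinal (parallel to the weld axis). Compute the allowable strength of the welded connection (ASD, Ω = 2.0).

R_n/Ω ≈ 252 kN

E43XX → F_EXX = 430 MPa.
Effective throat t_e = 0.707 × 4 = 2.828 mm.
Total length L = 690 mm; A_we = 2.828 × 690 = 1951 mm².
F_nw = 0.6 F_EXX = 0.6 × 430 = 258 MPa.
R_n = 258 × 1951 × 10⁻³ = 503.4 kN; R_n/Ω = 503.4/2.0 = 251.7 kN.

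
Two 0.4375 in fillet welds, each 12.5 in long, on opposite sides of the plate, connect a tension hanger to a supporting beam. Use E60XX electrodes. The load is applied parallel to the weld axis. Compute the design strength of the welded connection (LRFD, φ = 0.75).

φR_n ≈ 209 kips

E60XX → F_EXX = 60 ksi.
Effective throat t_e = 0.707 × 0.4375 = 0.3093 in.
Total length L = 25 in; A_we = 0.3093 × 25 = 7.733 in².
F_nw = 0.6 F_EXX = 0.6 × 60 = 36 ksi.
φR_n = 0.75 × 36 × 7.733 = 208.8 kips.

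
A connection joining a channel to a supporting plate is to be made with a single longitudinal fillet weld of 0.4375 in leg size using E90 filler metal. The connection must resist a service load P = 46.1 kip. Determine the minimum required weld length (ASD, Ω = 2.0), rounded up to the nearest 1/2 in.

L = 6 in

E90XX → F_EXX = 90 ksi.
Throat t_e = 0.707 × 0.4375 = 0.3093 in.
r_n/Ω = (0.6 × 90 × 0.3093) / 2.0 = 8.351 kip/in.
L_req = P / (r_n/Ω) = 46.1 / 8.351 = 5.52 in total.
Round up → use L = 6 in.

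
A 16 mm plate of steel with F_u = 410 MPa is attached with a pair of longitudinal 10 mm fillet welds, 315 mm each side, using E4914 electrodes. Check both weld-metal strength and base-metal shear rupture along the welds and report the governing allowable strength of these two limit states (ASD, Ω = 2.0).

R_n/Ω ≈ 655 kN (weld metal governs)

E49XX → F_EXX = 490 MPa.
t_e = 0.707 × 10 = 7.07 mm; L = 630 mm.
Weld metal: R_n/Ω = (1/2.0) × 0.6 × 490 × 7.07 × 630 × 10⁻³ = 654.8 kN.
Base metal (shear rupture): R_n/Ω = (1/2.0) × 0.6 × 410 × 16 × 630 × 10⁻³ = 1240 kN.
Governing: weld metal.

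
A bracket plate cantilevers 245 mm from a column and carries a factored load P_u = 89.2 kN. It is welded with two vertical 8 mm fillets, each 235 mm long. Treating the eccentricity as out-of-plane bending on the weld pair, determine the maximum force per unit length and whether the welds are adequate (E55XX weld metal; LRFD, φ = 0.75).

E55XX → F_EXX = 550 MPa.
L_w = 2 × 235 = 470 mm; section modulus (unit throat) S = 2 × L²/6 = 18410 mm².
Direct shear f_v = P/L_w = 89.2×10³/470 = 189.8 N/mm.
Moment M = P × e = 89.2×10³ × 245 = 21854000 N·mm; bending f_b = M/S = 1187 N/mm.
f_max = √(f_v² + f_b²) = √(189.8² + 1187²) = 1202 N/mm.
φr_n = 0.75 × 0.6 × 550 × (0.707 × 8) = 1400 N/mm → adequate.

f_max ≈ 1200 N/mm; adequate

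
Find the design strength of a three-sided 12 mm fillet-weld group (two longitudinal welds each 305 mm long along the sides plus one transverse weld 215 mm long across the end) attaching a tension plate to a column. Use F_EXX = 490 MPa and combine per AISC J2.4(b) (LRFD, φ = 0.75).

φR_n ≈ 1570 kN

t_e = 0.707 × 12 = 8.484 mm.
R_nwl = 0.6 × 490 × 8.484 × 610 × 10⁻³ = 1522 kN (longitudinal, 2 welds).
R_nwt = 0.6 × 490 × 8.484 × 215 × 10⁻³ = 536.3 kN (transverse, base value).
(i) R_nwl + R_nwt = 2058 kN; (ii) 0.85 R_nwl + 1.5 R_nwt = 2098 kN.
R_n = max = 2098 kN [governs: (ii)]; φR_n = 1573 kN.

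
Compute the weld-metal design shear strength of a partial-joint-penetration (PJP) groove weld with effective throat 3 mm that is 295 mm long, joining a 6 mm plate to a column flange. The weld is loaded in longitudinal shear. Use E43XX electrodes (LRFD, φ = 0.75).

φR_n ≈ 171 kN

E43XX → F_EXX = 430 MPa.
Effective throat (given) t_e = 3 mm.
A_we = 3 × 295 = 885 mm².
F_nw = 0.6 F_EXX = 258 MPa.
φR_n = 0.75 × 258 × 885 × 10⁻³ = 171.2 kN.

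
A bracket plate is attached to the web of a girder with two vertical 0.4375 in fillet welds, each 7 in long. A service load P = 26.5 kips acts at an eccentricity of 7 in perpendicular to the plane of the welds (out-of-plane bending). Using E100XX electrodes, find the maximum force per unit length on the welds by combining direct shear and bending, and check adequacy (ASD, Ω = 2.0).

f_max ≈ 11.5 kip/in; NOT adequate

E100XX → F_EXX = 100 ksi.
L_w = 2 × 7 = 14 in; section modulus (unit throat) S = 2 × L²/6 = 16.33 in².
Direct shear f_v = P/L_w = 26.5/14 = 1.893 kip/in.
Moment M = P × e = 26.5 × 7 = 185.5 kip·in; bending f_b = M/S = 11.36 kip/in.
f_max = √(f_v² + f_b²) = √(1.893² + 11.36²) = 11.51 kip/in.
r_n/Ω = (1/2.0) × 0.6 × 100 × (0.707 × 0.4375) = 9.279 kip/in → NOT adequate.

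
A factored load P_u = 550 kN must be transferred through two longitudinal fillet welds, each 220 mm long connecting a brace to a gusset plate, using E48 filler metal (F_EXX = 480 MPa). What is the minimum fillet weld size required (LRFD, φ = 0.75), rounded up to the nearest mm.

w = 9 mm

Total weld length L = 440 mm.
Required throat t_e = P_u / (φ × 0.6 F_EXX × L) = 550 / (0.75 × 0.6 × 480 × 440 × 10⁻³) = 5.787 mm.
Required leg w = t_e / 0.707 = 8.185 mm → use 9 mm.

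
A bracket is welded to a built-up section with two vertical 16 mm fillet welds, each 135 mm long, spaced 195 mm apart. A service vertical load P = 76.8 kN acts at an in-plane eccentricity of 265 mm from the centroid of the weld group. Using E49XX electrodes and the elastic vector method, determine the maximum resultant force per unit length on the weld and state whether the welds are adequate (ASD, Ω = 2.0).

E49XX → F_EXX = 490 MPa.
Total weld length L_w = 270 mm. Treat welds as unit-width lines.
Polar moment about centroid: J = 2[d³/12 + d(b/2)²] = 2[135³/12 + 135×97.5²] = 2977000 mm³.
Direct shear f_v = P/L_w = 76.8×10³ / 270 = 284.4 N/mm (vertical).
Torsion M = P·e = 76.8×10³ × 265 = 20352000 N·mm.
Critical point at (x, y) = (97.5, 67.5) from centroid. f_tx = M·y/J = 461.5 N/mm; f_ty = M·x/J = 666.6 N/mm.
Resultant f_max = √[f_tx² + (f_v + f_ty)²] = √[461.5² + (284.4 + 666.6)²] = 1057 N/mm.
Capacity per unit length: r_n/Ω = (1/2.0) × 0.6 × 490 × (0.707 × 16) = 1663 N/mm.
1057 ≤ 1663 → adequate.

f_max ≈ 1060 N/mm; adequate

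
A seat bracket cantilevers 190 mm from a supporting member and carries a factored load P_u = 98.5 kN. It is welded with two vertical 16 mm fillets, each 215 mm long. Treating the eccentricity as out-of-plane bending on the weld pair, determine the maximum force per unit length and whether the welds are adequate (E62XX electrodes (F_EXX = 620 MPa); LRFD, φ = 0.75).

L_w = 2 × 215 = 430 mm; section modulus (unit throat) S = 2 × L²/6 = 15410 mm².
Direct shear f_v = P/L_w = 98.5×10³/430 = 229.1 N/mm.
Moment M = P × e = 98.5×10³ × 190 = 18715000 N·mm; bending f_b = M/S = 1215 N/mm.
f_max = √(f_v² + f_b²) = √(229.1² + 1215²) = 1236 N/mm.
φr_n = 0.75 × 0.6 × 620 × (0.707 × 16) = 3156 N/mm → adequate.

f_max ≈ 1240 N/mm; adequate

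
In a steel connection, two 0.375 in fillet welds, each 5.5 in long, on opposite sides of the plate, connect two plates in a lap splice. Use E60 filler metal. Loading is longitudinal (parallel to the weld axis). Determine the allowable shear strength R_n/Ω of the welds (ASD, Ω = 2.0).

R_n/Ω ≈ 52.5 kips

E60XX → F_EXX = 60 ksi.
Effective throat t_e = 0.707 × 0.375 = 0.2651 in.
Total length L = 11 in; A_we = 0.2651 × 11 = 2.916 in².
F_nw = 0.6 F_EXX = 0.6 × 60 = 36 ksi.
R_n = 36 × 2.916 = 105 kips; R_n/Ω = 105/2.0 = 52.49 kips.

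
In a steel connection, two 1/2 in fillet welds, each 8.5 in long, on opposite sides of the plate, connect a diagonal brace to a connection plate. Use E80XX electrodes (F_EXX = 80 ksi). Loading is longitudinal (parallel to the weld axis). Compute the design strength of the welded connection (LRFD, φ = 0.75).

φR_n ≈ 216 kips

Effective throat t_e = 0.707 × 0.5 = 0.3535 in.
Total length L = 17 in; A_we = 0.3535 × 17 = 6.01 in².
F_nw = 0.6 F_EXX = 0.6 × 80 = 48 ksi.
φR_n = 0.75 × 48 × 6.01 = 216.3 kips.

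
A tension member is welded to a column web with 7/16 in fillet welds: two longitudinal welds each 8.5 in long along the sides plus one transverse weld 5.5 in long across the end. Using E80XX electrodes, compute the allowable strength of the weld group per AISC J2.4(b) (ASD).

E80XX → F_EXX = 80 ksi.
t_e = 0.707 × 0.4375 = 0.3093 in.
R_nwl = 0.6 × 80 × 0.3093 × 17 = 252.4 kips (longitudinal, 2 welds).
R_nwt = 0.6 × 80 × 0.3093 × 5.5 = 81.66 kips (transverse, base value).
(i) R_nwl + R_nwt = 334.1 kips; (ii) 0.85 R_nwl + 1.5 R_nwt = 337 kips.
R_n = max = 337 kips [governs: (ii)]; R_n/Ω = 168.5 kips.

R_n/Ω ≈ 169 kips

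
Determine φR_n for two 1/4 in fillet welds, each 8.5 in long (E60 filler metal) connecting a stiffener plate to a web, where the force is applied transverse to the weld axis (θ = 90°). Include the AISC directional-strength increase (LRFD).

E60XX → F_EXX = 60 ksi.
t_e = 0.707 × 0.25 = 0.1767 in; A_we = 0.1767 × 17 = 3.005 in².
Directional factor: 1.0 + 0.5 sin^1.5(90°) = 1.5.
F_nw = 0.6 × 60 × 1.5 = 54 ksi.
φR_n = 0.75 × 54 × 3.005 = 121.7 kip.

φR_n ≈ 122 kip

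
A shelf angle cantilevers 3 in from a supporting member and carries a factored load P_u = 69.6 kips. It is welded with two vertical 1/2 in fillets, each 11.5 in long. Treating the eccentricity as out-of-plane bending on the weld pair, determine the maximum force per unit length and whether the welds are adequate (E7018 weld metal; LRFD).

E70XX → F_EXX = 70 ksi.
L_w = 2 × 11.5 = 23 in; section modulus (unit throat) S = 2 × L²/6 = 44.08 in².
Direct shear f_v = P/L_w = 69.6/23 = 3.026 kip/in.
Moment M = P × e = 69.6 × 3 = 208.8 kip·in; bending f_b = M/S = 4.736 kip/in.
f_max = √(f_v² + f_b²) = √(3.026² + 4.736²) = 5.621 kip/in.
φr_n = 0.75 × 0.6 × 70 × (0.707 × 0.5) = 11.14 kip/in → adequate.

f_max ≈ 5.62 kip/in; adequate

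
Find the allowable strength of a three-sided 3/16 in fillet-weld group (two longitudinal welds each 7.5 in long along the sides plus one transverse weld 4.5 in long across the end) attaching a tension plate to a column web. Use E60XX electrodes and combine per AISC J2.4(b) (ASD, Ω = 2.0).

E60XX → F_EXX = 60 ksi.
t_e = 0.707 × 0.1875 = 0.1326 in.
R_nwl = 0.6 × 60 × 0.1326 × 15 = 71.58 kip (longitudinal, 2 welds).
R_nwt = 0.6 × 60 × 0.1326 × 4.5 = 21.48 kip (transverse, base value).
(i) R_nwl + R_nwt = 93.06 kip; (ii) 0.85 R_nwl + 1.5 R_nwt = 93.06 kip.
R_n = max = 93.06 kip [governs: (ii)]; R_n/Ω = 46.53 kip.

R_n/Ω ≈ 46.5 kip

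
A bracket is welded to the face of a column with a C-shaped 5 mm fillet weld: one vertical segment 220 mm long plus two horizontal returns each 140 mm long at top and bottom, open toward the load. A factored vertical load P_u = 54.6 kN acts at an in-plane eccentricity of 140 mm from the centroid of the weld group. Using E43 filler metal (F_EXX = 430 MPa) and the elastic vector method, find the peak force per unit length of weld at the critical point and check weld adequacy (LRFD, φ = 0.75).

f_max ≈ 299 N/mm; adequate

Total weld length L_w = 500 mm. Treat welds as unit-width lines.
Centroid: x̄ = 2×140×70 / 500 = 39.2 mm from the vertical weld.
Polar moment about centroid: J = I_x + I_y = [220³/12 + 2×140×110²] + [220×39.2² + 2(140³/12 + 140×30.8²)] = 5336000 mm³.
Direct shear f_v = P/L_w = 54.6×10³ / 500 = 109.2 N/mm (vertical).
Torsion M = P·e = 54.6×10³ × 140 = 7644000 N·mm.
Critical point at (x, y) = (100.8, 110) from centroid. f_tx = M·y/J = 157.6 N/mm; f_ty = M·x/J = 144.4 N/mm.
Resultant f_max = √[f_tx² + (f_v + f_ty)²] = √[157.6² + (109.2 + 144.4)²] = 298.6 N/mm.
Capacity per unit length: φr_n = 0.75 × 0.6 × 430 × (0.707 × 5) = 684 N/mm.
298.6 ≤ 684 → adequate.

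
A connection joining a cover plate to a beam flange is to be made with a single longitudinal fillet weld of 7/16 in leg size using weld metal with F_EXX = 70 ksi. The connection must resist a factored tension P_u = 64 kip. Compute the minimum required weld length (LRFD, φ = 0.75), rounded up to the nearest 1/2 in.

L = 7 in

Throat t_e = 0.707 × 0.4375 = 0.3093 in.
φr_n = 0.75 × 0.6 × 70 × 0.3093 = 9.743 kip/in.
L_req = P_u / φr_n = 64 / 9.743 = 6.569 in total.
Round up → use L = 7 in.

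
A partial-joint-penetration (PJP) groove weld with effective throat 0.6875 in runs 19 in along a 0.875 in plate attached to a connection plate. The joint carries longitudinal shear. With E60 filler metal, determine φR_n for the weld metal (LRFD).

φR_n ≈ 353 kips

E60XX → F_EXX = 60 ksi.
Effective throat (given) t_e = 0.6875 in.
A_we = 0.6875 × 19 = 13.06 in².
F_nw = 0.6 F_EXX = 36 ksi.
φR_n = 0.75 × 36 × 13.06 = 352.7 kips.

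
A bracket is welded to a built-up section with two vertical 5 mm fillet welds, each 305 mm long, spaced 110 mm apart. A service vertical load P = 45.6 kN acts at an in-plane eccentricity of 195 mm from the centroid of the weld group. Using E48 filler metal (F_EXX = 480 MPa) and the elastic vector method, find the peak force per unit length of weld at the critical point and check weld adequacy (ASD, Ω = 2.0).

Total weld length L_w = 610 mm. Treat welds as unit-width lines.
Polar moment about centroid: J = 2[d³/12 + d(b/2)²] = 2[305³/12 + 305×55²] = 6574000 mm³.
Direct shear f_v = P/L_w = 45.6×10³ / 610 = 74.75 N/mm (vertical).
Torsion M = P·e = 45.6×10³ × 195 = 8892000 N·mm.
Critical point at (x, y) = (55, 152.5) from centroid. f_tx = M·y/J = 206.3 N/mm; f_ty = M·x/J = 74.39 N/mm.
Resultant f_max = √[f_tx² + (f_v + f_ty)²] = √[206.3² + (74.75 + 74.39)²] = 254.5 N/mm.
Capacity per unit length: r_n/Ω = (1/2.0) × 0.6 × 480 × (0.707 × 5) = 509 N/mm.
254.5 ≤ 509 → adequate.

f_max ≈ 255 N/mm; adequate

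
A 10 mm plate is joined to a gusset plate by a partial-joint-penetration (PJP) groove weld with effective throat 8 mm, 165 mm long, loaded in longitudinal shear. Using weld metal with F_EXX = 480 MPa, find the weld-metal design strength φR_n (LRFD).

φR_n ≈ 285 kN

Effective throat (given) t_e = 8 mm.
A_we = 8 × 165 = 1320 mm².
F_nw = 0.6 F_EXX = 288 MPa.
φR_n = 0.75 × 288 × 1320 × 10⁻³ = 285.1 kN.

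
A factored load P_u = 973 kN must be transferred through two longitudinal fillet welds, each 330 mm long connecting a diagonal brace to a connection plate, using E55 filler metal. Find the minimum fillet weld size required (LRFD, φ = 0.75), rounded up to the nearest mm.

E55XX → F_EXX = 550 MPa.
Total weld length L = 660 mm.
Required throat t_e = P_u / (φ × 0.6 F_EXX × L) = 973 / (0.75 × 0.6 × 550 × 660 × 10⁻³) = 5.957 mm.
Required leg w = t_e / 0.707 = 8.425 mm → use 9 mm.

w = 9 mm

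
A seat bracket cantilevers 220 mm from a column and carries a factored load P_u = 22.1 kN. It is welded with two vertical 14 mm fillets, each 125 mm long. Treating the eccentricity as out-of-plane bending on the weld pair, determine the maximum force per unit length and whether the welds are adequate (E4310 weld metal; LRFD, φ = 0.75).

f_max ≈ 938 N/mm; adequate

E43XX → F_EXX = 430 MPa.
L_w = 2 × 125 = 250 mm; section modulus (unit throat) S = 2 × L²/6 = 5208 mm².
Direct shear f_v = P/L_w = 22.1×10³/250 = 88.4 N/mm.
Moment M = P × e = 22.1×10³ × 220 = 4862000 N·mm; bending f_b = M/S = 933.5 N/mm.
f_max = √(f_v² + f_b²) = √(88.4² + 933.5²) = 937.7 N/mm.
φr_n = 0.75 × 0.6 × 430 × (0.707 × 14) = 1915 N/mm → adequate.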